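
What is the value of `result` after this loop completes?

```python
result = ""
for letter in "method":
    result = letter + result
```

Reverse 'method'
`result` takes the values: "" → "m" → "em" → "tem" → "htem" → "ohtem" → "dohtem"

Answer: "dohtem"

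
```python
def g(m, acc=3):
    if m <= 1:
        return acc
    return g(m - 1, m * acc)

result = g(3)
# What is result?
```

Accumulator trace (n, acc): (3, 3) -> (2, 9) -> (1, 18) -> return 18

Answer: 18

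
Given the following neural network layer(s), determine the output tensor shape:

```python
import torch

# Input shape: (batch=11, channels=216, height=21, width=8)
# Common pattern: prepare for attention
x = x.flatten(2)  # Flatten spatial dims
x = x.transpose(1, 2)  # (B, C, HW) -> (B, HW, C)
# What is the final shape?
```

Input: (11, 216, 21, 8) -> after flatten(2): (11, 216, 168) -> Output: (11, 168, 216)

Answer: (11, 168, 216)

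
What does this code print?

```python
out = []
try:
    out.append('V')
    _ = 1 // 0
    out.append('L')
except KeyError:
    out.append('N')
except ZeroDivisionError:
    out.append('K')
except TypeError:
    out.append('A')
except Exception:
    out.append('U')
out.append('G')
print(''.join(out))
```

Execution trace: 'V' (try body) → 'K' (except ZeroDivisionError) → 'G' (after the try/except). Output: VKG

Answer: VKG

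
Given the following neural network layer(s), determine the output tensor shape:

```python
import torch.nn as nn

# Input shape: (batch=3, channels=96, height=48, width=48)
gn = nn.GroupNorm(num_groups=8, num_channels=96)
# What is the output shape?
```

Input: (3, 96, 48, 48) -> Output: (3, 96, 48, 48)

Answer: (3, 96, 48, 48)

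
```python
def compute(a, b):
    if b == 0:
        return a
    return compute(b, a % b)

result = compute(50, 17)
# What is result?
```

compute(50, 17) -> compute(17, 16) -> compute(16, 1) -> compute(1, 0) -> 1

Answer: 1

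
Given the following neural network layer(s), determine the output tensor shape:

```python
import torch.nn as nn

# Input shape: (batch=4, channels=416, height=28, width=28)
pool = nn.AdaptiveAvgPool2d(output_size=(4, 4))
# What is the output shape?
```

Input: (4, 416, 28, 28) -> Output: (4, 416, 4, 4)

Answer: (4, 416, 4, 4)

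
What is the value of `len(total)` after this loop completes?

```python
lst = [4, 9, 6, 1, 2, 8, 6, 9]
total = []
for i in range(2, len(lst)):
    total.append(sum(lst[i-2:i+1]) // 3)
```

Number of 3-element averages
`total` takes the values: [] → [6] → [6, 5] → [6, 5, 3] → [6, 5, 3, 3] → [6, 5, 3, 3, 5] → [6, 5, 3, 3, 5, 7]
So `len(total)` = 6

Answer: 6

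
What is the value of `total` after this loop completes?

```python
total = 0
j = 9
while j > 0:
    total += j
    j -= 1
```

Sum 9 down to 1
`total` takes the values: 0 → 9 → 17 → 24 → 30 → 35 → 39 → 42 → 44 → 45

Answer: 45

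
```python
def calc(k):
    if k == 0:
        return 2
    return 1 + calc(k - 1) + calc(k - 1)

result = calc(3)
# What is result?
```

calc(k) = 1 + 2·calc(k-1), calc(0)=2. Closed form: (2+1)·2^3 - 1 = 23.

Answer: 23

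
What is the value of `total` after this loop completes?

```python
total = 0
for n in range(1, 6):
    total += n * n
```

Sum of squares 1² to 5² = 55
`total` takes the values: 0 → 1 → 5 → 14 → 30 → 55

Answer: 55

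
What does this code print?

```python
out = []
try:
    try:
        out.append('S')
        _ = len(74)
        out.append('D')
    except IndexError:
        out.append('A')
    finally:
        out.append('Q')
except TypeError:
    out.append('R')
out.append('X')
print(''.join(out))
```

Execution trace: 'S' (inner try body) → 'Q' (inner finally) → 'R' (outer except TypeError) → 'X' (after the try/except). Output: SQRX

Answer: SQRX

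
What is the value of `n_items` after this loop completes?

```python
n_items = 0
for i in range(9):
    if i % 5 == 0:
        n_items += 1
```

Count numbers divisible by 5 in range(9)
`n_items` takes the values: 0 → 1 → 2

Answer: 2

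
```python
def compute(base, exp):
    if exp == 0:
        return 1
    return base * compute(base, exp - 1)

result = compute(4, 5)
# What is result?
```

compute(4, 5) = 4 * 4 * 4 * 4 * 4 = 1024

Answer: 1024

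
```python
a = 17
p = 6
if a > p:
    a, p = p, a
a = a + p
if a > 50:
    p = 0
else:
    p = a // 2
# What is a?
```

Trace:
`a = 17` → a = 17
`p = 6` → p = 6
`if a > p: ...` → a > p is True → a = 6; p = 17
`a = a + p` → a = 23
`if a > 50: ...` → a > 50 is False, take else branch → p = 11
So a = 23

Answer: 23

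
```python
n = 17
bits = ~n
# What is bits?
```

Trace:
`n = 17` → n = 17
`bits = ~n` → bits = -18
So bits = -18

Answer: -18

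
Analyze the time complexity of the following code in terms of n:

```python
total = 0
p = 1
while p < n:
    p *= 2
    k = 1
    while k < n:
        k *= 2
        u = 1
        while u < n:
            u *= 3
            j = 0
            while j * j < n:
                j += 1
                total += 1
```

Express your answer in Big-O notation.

Each loop level contributes: log n × log n × log n × √n. Multiplying the contributions gives O(√n log^3 n).

Answer: O(√n log^3 n)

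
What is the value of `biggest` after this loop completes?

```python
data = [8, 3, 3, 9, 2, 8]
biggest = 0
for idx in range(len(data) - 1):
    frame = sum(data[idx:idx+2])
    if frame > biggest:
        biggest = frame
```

Max sum of 2-element window in [8, 3, 3, 9, 2, 8]
`biggest` takes the values: 0 → 11 → 12

Answer: 12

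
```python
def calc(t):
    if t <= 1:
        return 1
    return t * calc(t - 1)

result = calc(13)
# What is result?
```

calc(13) = 13 * 12 * 11 * 10 * 9 * 8 * 7 * 6 * 5 * 4 * 3 * 2 * 1 = 6227020800

Answer: 6227020800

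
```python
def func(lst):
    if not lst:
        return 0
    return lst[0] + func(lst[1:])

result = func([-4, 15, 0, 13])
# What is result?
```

(-4) + 15 + 0 + 13 + 0 = 24

Answer: 24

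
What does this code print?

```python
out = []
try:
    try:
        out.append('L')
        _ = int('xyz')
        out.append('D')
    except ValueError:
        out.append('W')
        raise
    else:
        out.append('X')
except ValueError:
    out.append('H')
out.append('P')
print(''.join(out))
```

Execution trace: 'L' (inner try body) → 'W' (inner except ValueError) → 'H' (outer except ValueError) → 'P' (after the try/except). Output: LWHP

Answer: LWHP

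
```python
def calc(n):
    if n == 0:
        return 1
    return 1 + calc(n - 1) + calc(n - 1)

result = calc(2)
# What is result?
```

calc(n) = 1 + 2·calc(n-1), calc(0)=1. Closed form: (1+1)·2^2 - 1 = 7.

Answer: 7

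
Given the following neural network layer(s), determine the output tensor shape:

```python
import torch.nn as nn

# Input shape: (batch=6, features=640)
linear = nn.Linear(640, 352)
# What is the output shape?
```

Input: (6, 640) -> Output: (6, 352)

Answer: (6, 352)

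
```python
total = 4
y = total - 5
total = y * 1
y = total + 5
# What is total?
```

Trace:
`total = 4` → total = 4
`y = total - 5` → y = -1
`total = y * 1` → total = -1
`y = total + 5` → y = 4
So total = -1

Answer: -1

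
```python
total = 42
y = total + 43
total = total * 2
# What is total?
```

Trace:
`total = 42` → total = 42
`y = total + 43` → y = 85
`total = total * 2` → total = 84
So total = 84

Answer: 84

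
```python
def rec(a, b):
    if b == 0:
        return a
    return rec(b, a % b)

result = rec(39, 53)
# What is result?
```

rec(39, 53) -> rec(53, 39) -> rec(39, 14) -> rec(14, 11) -> rec(11, 3) -> rec(3, 2) -> rec(2, 1) -> rec(1, 0) -> 1

Answer: 1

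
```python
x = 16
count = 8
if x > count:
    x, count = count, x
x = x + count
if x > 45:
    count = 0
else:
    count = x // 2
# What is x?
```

Trace:
`x = 16` → x = 16
`count = 8` → count = 8
`if x > count: ...` → x > count is True → x = 8; count = 16
`x = x + count` → x = 24
`if x > 45: ...` → x > 45 is False, take else branch → count = 12
So x = 24

Answer: 24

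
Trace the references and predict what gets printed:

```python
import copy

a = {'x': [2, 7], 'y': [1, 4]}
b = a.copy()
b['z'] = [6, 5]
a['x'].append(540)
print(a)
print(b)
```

Key concept: shallow copy of dict with mutable values.
Step by step:
`a = {'x': [2, 7], 'y': [1, 4]}` → a = {'x': [2, 7], 'y': [1, 4]}
`b = a.copy()` → b = {'x': [2, 7], 'y': [1, 4]}
`b['z'] = [6, 5]` → b = {'x': [2, 7], 'y': [1, 4], 'z': [6, 5]}
`a['x'].append(540)` → a = {'x': [2, 7, 540], 'y': [1, 4]}; b = {'x': [2, 7, 540], 'y': [1, 4], 'z': [6, 5]}
`print(a)` → prints {'x': [2, 7, 540], 'y': [1, 4]}
`print(b)` → prints {'x': [2, 7, 540], 'y': [1, 4], 'z': [6, 5]}

Answer:
{'x': [2, 7, 540], 'y': [1, 4]}
{'x': [2, 7, 540], 'y': [1, 4], 'z': [6, 5]}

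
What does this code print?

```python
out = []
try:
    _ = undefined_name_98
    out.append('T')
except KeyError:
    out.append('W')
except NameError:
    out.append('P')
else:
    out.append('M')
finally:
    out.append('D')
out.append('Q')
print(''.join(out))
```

Execution trace: 'P' (except NameError) → 'D' (finally) → 'Q' (after the try/except). Output: PDQ

Answer: PDQ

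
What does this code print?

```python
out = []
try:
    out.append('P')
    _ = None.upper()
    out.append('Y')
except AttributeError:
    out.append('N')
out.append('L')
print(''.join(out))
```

Execution trace: 'P' (try body) → 'N' (except AttributeError) → 'L' (after the try/except). Output: PNL

Answer: PNL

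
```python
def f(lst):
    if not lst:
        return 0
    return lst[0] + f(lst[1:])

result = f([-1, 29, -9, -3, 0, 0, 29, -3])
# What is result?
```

(-1) + 29 + (-9) + (-3) + 0 + 0 + 29 + (-3) + 0 = 42

Answer: 42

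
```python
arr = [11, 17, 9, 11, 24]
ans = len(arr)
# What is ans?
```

Trace:
`arr = [11, 17, 9, 11, 24]` → arr = [11, 17, 9, 11, 24]
`ans = len(arr)` → ans = 5
So ans = 5

Answer: 5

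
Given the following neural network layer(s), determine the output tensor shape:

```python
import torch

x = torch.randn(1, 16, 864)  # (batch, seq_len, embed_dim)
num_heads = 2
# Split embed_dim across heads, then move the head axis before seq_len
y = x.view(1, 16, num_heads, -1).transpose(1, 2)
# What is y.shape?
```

Input: (1, 16, 864) -> head_dim = 864 // 2 = 432; after view: (1, 16, 2, 432) -> after transpose(1, 2): (1, 2, 16, 432) -> Output: (1, 2, 16, 432)

Answer: (1, 2, 16, 432)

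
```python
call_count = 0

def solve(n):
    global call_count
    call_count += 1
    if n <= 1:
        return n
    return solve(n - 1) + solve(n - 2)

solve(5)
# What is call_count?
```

Calls(n) = 1 + Calls(n-1) + Calls(n-2); Calls(0)=Calls(1)=1. For n=5 this gives 15.

Answer: 15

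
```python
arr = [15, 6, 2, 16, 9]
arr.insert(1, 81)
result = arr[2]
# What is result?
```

Trace:
`arr = [15, 6, 2, 16, 9]` → arr = [15, 6, 2, 16, 9]
`arr.insert(1, 81)` → arr = [15, 81, 6, 2, 16, 9]
`result = arr[2]` → result = 6
So result = 6

Answer: 6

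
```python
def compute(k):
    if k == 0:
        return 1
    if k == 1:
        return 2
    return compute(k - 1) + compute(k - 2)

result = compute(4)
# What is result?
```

Build up from base cases: compute(0)=1, compute(1)=2, compute(2)=3, compute(3)=5, compute(4)=8

Answer: 8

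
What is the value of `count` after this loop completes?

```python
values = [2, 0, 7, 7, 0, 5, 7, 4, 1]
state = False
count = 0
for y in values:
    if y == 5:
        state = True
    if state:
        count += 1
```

Count elements after first 5 in [2, 0, 7, 7, 0, 5, 7, 4, 1]
`count` takes the values: 0 → 1 → 2 → 3 → 4

Answer: 4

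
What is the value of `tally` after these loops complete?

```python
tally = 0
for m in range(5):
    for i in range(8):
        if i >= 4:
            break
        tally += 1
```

Inner breaks at 4, outer runs 5 times
`tally` takes the values: 0 → 1 → 2 → 3 → 4 → 5 → 6 → 7 → 8 → 9 → 10 → 11 → 12 → 13 → 14 → 15 → 16 → 17 → 18 → 19 → 20

Answer: 20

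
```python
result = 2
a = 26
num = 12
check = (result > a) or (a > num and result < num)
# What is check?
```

Trace:
`result = 2` → result = 2
`a = 26` → a = 26
`num = 12` → num = 12
`check = (result > a) or (a > num and result < num)` → check = True
So check = True

Answer: True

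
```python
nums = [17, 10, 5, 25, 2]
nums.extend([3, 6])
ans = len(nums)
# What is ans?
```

Trace:
`nums = [17, 10, 5, 25, 2]` → nums = [17, 10, 5, 25, 2]
`nums.extend([3, 6])` → nums = [17, 10, 5, 25, 2, 3, 6]
`ans = len(nums)` → ans = 7
So ans = 7

Answer: 7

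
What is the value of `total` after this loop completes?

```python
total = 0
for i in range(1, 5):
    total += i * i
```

Sum of squares 1² to 4² = 30
`total` takes the values: 0 → 1 → 5 → 14 → 30

Answer: 30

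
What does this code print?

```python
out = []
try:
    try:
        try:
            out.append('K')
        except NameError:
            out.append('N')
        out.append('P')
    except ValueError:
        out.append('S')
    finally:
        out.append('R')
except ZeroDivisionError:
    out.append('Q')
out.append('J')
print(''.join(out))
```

Execution trace: 'K' (inner try body, no exception) → 'P' (try body, no exception) → 'R' (finally) → 'J' (after the try/except). Output: KPRJ

Answer: KPRJ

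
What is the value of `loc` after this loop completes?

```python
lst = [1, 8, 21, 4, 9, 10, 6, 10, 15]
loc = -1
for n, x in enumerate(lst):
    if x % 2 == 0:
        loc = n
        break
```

First even number index in [1, 8, 21, 4, 9, 10, 6, 10, 15]
`loc` takes the values: -1 → 1

Answer: 1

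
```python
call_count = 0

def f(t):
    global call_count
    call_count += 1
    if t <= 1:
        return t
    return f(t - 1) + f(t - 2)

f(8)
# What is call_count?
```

Calls(t) = 1 + Calls(t-1) + Calls(t-2); Calls(0)=Calls(1)=1. For t=8 this gives 67.

Answer: 67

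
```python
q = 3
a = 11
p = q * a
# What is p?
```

Trace:
`q = 3` → q = 3
`a = 11` → a = 11
`p = q * a` → p = 33
So p = 33

Answer: 33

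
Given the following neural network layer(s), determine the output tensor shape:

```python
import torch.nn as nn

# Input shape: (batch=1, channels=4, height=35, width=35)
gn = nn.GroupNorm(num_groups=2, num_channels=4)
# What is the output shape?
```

Input: (1, 4, 35, 35) -> Output: (1, 4, 35, 35)

Answer: (1, 4, 35, 35)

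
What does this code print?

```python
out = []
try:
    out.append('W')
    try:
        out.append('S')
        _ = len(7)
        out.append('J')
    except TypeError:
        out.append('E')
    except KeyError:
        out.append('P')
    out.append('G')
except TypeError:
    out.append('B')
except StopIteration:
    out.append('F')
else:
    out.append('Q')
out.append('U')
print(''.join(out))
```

Execution trace: 'W' (try body) → 'S' (inner try body) → 'E' (inner except TypeError) → 'G' (try body, no exception) → 'Q' (else) → 'U' (after the try/except). Output: WSEGQU

Answer: WSEGQU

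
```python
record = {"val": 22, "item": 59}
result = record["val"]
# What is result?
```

Trace:
`record = {"val": 22, "item": 59}` → record = {'val': 22, 'item': 59}
`result = record["val"]` → result = 22
So result = 22

Answer: 22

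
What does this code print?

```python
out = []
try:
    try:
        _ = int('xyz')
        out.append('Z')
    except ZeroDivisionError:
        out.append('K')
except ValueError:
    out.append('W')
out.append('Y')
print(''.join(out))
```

Execution trace: 'W' (outer except ValueError) → 'Y' (after the try/except). Output: WY

Answer: WY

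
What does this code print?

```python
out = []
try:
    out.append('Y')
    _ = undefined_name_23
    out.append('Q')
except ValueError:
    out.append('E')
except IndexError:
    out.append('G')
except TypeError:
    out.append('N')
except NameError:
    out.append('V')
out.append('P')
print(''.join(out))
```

Execution trace: 'Y' (try body) → 'V' (except NameError) → 'P' (after the try/except). Output: YVP

Answer: YVP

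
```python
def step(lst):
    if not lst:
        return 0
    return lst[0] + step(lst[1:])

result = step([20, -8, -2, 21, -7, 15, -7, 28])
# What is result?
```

20 + (-8) + (-2) + 21 + (-7) + 15 + (-7) + 28 + 0 = 60

Answer: 60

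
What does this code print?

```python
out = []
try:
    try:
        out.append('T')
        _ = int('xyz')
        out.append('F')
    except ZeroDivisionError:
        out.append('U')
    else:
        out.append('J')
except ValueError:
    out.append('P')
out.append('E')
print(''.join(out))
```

Execution trace: 'T' (try body) → 'P' (outer except ValueError) → 'E' (after the try/except). Output: TPE

Answer: TPE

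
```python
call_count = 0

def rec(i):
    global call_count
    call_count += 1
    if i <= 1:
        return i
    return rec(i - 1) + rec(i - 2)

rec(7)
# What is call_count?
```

Calls(i) = 1 + Calls(i-1) + Calls(i-2); Calls(0)=Calls(1)=1. For i=7 this gives 41.

Answer: 41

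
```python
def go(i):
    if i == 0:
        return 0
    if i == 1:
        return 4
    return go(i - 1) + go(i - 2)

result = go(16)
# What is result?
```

Build up from base cases: go(0)=0, go(1)=4, go(2)=4, go(3)=8, go(4)=12, go(5)=20, go(6)=32, ..., go(16)=3948

Answer: 3948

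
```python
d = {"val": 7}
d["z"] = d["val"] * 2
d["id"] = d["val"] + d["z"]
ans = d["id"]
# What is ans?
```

Trace:
`d = {"val": 7}` → d = {'val': 7}
`d["z"] = d["val"] * 2` → d = {'val': 7, 'z': 14}
`d["id"] = d["val"] + d["z"]` → d = {'val': 7, 'z': 14, 'id': 21}
`ans = d["id"]` → ans = 21
So ans = 21

Answer: 21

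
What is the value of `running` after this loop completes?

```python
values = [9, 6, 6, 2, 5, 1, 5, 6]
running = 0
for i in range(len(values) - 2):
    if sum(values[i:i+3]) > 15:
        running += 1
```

Count windows with sum > 15
`running` takes the values: 0 → 1

Answer: 1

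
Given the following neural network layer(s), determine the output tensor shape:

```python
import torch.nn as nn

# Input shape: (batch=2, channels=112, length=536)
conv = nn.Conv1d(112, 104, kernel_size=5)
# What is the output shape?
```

Input: (2, 112, 536) -> Output: (2, 104, 532)

Answer: (2, 104, 532)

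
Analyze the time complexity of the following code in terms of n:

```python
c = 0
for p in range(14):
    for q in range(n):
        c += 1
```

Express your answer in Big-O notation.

Each loop level contributes: 1 × n. Multiplying the contributions gives O(n).

Answer: O(n)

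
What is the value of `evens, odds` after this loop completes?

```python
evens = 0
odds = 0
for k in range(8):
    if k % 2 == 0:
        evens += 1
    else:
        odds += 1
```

Count evens and odds in range(8)
`evens, odds` takes the values: (0, 0) → (1, 0) → (1, 1) → (2, 1) → (2, 2) → (3, 2) → (3, 3) → (4, 3) → (4, 4)

Answer: 4, 4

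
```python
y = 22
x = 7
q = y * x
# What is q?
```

Trace:
`y = 22` → y = 22
`x = 7` → x = 7
`q = y * x` → q = 154
So q = 154

Answer: 154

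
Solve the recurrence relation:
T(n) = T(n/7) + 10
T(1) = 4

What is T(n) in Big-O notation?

Each step divides n by 7 and adds 10. After log_7(n) steps we reach T(1)=4. So T(n) = 10·log_7(n) + 4 = O(log n).

Answer: O(log n)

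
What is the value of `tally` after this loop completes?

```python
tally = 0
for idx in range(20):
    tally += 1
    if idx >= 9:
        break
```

Loop breaks when idx reaches 9, tally is 10
`tally` takes the values: 0 → 1 → 2 → 3 → 4 → 5 → 6 → 7 → 8 → 9 → 10

Answer: 10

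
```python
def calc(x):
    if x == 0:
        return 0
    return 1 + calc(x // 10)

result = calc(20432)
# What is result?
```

Count of digits of 20432: 5

Answer: 5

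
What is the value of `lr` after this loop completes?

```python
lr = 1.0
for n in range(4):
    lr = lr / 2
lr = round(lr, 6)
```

Halving LR 4 times: 1 / 2^4
`lr` takes the values: 1.0 → 0.5 → 0.25 → 0.125 → 0.0625

Answer: 0.0625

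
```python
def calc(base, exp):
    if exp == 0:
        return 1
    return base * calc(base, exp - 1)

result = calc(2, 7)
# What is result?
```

calc(2, 7) = 2 * 2 * 2 * 2 * 2 * 2 * 2 = 128

Answer: 128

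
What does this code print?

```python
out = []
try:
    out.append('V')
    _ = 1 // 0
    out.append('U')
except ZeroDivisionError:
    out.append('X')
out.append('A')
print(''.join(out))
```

Execution trace: 'V' (try body) → 'X' (except ZeroDivisionError) → 'A' (after the try/except). Output: VXA

Answer: VXA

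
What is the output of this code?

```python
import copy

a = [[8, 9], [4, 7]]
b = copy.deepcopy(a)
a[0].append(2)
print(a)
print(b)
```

Key concept: deep copy is fully independent.
Step by step:
`a = [[8, 9], [4, 7]]` → a = [[8, 9], [4, 7]]
`b = copy.deepcopy(a)` → b = [[8, 9], [4, 7]]
`a[0].append(2)` → a = [[8, 9, 2], [4, 7]]
`print(a)` → prints [[8, 9, 2], [4, 7]]
`print(b)` → prints [[8, 9], [4, 7]]

Answer:
[[8, 9, 2], [4, 7]]
[[8, 9], [4, 7]]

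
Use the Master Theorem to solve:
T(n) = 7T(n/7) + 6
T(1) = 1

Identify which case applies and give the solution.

a=7, b=7, f(n)=6. log_7(7) = 1. Since c=0 < 1, Case 1 applies: T(n) = Θ(n^log_b(a)) = O(n).

Answer: O(n) - Case 1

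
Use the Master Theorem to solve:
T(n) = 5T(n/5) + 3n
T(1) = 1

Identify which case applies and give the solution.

a=5, b=5, f(n)=3n. log_5(5) = 1. Since c=1 = 1, Case 2 applies: T(n) = Θ(n^log_b(a) · log n) = O(n log n).

Answer: O(n log n) - Case 2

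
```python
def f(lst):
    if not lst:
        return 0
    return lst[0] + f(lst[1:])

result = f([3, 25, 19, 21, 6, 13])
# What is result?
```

3 + 25 + 19 + 21 + 6 + 13 + 0 = 87

Answer: 87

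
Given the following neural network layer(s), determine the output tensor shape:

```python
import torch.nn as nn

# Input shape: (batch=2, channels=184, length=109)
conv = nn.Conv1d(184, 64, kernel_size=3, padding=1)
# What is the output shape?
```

Input: (2, 184, 109) -> Output: (2, 64, 109)

Answer: (2, 64, 109)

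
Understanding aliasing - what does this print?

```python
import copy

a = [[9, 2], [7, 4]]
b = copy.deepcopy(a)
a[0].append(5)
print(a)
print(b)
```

Key concept: deep copy is fully independent.
Step by step:
`a = [[9, 2], [7, 4]]` → a = [[9, 2], [7, 4]]
`b = copy.deepcopy(a)` → b = [[9, 2], [7, 4]]
`a[0].append(5)` → a = [[9, 2, 5], [7, 4]]
`print(a)` → prints [[9, 2, 5], [7, 4]]
`print(b)` → prints [[9, 2], [7, 4]]

Answer:
[[9, 2, 5], [7, 4]]
[[9, 2], [7, 4]]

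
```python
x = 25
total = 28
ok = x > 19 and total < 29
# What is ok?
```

Trace:
`x = 25` → x = 25
`total = 28` → total = 28
`ok = x > 19 and total < 29` → ok = True
So ok = True

Answer: True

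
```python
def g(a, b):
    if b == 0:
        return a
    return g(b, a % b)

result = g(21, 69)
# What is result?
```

g(21, 69) -> g(69, 21) -> g(21, 6) -> g(6, 3) -> g(3, 0) -> 3

Answer: 3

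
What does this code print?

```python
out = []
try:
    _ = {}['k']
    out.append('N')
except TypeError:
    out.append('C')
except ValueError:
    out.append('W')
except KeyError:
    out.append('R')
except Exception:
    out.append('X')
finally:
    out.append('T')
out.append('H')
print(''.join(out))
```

Execution trace: 'R' (except KeyError) → 'T' (finally) → 'H' (after the try/except). Output: RTH

Answer: RTH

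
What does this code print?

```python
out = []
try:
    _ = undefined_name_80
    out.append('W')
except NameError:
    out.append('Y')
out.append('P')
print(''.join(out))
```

Execution trace: 'Y' (except NameError) → 'P' (after the try/except). Output: YP

Answer: YP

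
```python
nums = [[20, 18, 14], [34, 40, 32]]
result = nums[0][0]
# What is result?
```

Trace:
`nums = [[20, 18, 14], [34, 40, 32]]` → nums = [[20, 18, 14], [34, 40, 32]]
`result = nums[0][0]` → result = 20
So result = 20

Answer: 20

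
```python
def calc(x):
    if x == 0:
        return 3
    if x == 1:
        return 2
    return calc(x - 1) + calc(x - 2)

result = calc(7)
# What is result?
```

Build up from base cases: calc(0)=3, calc(1)=2, calc(2)=5, calc(3)=7, calc(4)=12, calc(5)=19, calc(6)=31, ..., calc(7)=50

Answer: 50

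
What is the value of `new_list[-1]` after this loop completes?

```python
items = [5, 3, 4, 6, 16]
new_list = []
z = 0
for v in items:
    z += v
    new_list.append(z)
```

Cumulative sum ends at 34
`new_list` takes the values: [] → [5] → [5, 8] → [5, 8, 12] → [5, 8, 12, 18] → [5, 8, 12, 18, 34]
So `new_list[-1]` = 34

Answer: 34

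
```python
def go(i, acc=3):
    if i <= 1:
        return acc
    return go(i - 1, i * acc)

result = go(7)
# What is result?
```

Accumulator trace (n, acc): (7, 3) -> (6, 21) -> (5, 126) -> (4, 630) -> (3, 2520) -> (2, 7560) -> (1, 15120) -> return 15120

Answer: 15120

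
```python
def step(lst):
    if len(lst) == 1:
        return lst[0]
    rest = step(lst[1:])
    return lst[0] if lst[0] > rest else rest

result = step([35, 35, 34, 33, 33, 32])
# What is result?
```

Recursive max over [35, 35, 34, 33, 33, 32] = 35

Answer: 35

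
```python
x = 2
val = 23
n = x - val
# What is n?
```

Trace:
`x = 2` → x = 2
`val = 23` → val = 23
`n = x - val` → n = -21
So n = -21

Answer: -21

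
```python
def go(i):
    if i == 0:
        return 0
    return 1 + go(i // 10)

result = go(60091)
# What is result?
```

Count of digits of 60091: 5

Answer: 5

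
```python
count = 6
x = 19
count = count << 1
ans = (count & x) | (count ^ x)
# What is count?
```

Trace:
`count = 6` → count = 6
`x = 19` → x = 19
`count = count << 1` → count = 12
`ans = (count & x) | (count ^ x)` → ans = 31
So count = 12

Answer: 12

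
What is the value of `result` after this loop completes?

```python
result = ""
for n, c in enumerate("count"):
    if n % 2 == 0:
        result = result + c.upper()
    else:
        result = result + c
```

Uppercase even positions in 'count'
`result` takes the values: "" → "C" → "Co" → "CoU" → "CoUn" → "CoUnT"

Answer: "CoUnT"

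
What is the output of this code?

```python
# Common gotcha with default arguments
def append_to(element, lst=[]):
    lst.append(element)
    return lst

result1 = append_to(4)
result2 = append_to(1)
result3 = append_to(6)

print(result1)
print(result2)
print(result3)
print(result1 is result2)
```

Key concept: mutable default argument gotcha.
Step by step:
`result1 = append_to(4)` → result1 = [4]
`result2 = append_to(1)` → result1 = [4, 1] (same object as result2); result2 = [4, 1] (same object as result1)
`result3 = append_to(6)` → result1 = [4, 1, 6] (same object as result2, result3); result2 = [4, 1, 6] (same object as result1, result3); result3 = [4, 1, 6] (same object as result1, result2)
`print(result1)` → prints [4, 1, 6]
`print(result2)` → prints [4, 1, 6]
`print(result3)` → prints [4, 1, 6]
`print(result1 is result2)` → prints True

Answer:
[4, 1, 6]
[4, 1, 6]
[4, 1, 6]
True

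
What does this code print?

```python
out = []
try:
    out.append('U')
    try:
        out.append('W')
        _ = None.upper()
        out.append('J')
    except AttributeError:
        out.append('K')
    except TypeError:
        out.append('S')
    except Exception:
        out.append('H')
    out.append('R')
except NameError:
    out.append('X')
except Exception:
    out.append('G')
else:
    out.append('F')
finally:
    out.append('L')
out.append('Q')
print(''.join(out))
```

Execution trace: 'U' (try body) → 'W' (inner try body) → 'K' (inner except AttributeError) → 'R' (try body, no exception) → 'F' (else) → 'L' (finally) → 'Q' (after the try/except). Output: UWKRFLQ

Answer: UWKRFLQ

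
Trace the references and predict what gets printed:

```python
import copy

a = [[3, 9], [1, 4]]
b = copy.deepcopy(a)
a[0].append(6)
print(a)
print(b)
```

Key concept: deep copy is fully independent.
Step by step:
`a = [[3, 9], [1, 4]]` → a = [[3, 9], [1, 4]]
`b = copy.deepcopy(a)` → b = [[3, 9], [1, 4]]
`a[0].append(6)` → a = [[3, 9, 6], [1, 4]]
`print(a)` → prints [[3, 9, 6], [1, 4]]
`print(b)` → prints [[3, 9], [1, 4]]

Answer:
[[3, 9, 6], [1, 4]]
[[3, 9], [1, 4]]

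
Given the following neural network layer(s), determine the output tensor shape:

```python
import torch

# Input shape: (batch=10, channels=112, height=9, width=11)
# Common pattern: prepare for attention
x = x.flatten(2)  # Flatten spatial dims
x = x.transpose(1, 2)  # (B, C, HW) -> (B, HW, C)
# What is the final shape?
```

Input: (10, 112, 9, 11) -> after flatten(2): (10, 112, 99) -> Output: (10, 99, 112)

Answer: (10, 99, 112)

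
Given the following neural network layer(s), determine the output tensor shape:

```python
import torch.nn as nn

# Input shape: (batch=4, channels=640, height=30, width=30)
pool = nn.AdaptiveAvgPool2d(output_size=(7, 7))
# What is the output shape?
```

Input: (4, 640, 30, 30) -> Output: (4, 640, 7, 7)

Answer: (4, 640, 7, 7)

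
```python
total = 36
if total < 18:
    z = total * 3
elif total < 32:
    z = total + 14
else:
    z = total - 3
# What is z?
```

Trace:
`total = 36` → total = 36
`if total < 18: ...` → total < 18 is False, total < 32 is False, take else branch → z = 33
So z = 33

Answer: 33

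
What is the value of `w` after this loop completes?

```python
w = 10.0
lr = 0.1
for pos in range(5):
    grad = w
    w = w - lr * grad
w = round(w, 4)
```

Gradient descent: w = 10.0 * (1 - 0.1)^5
`w` takes the values: 10.0 → 9.0 → 8.1 → 7.29 → 6.561 → 5.9049

Answer: 5.9049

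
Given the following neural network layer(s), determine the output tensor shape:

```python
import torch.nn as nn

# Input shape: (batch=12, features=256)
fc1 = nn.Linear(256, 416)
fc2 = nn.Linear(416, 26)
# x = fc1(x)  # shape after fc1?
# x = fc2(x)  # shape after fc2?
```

Input: (12, 256) -> after fc1: (12, 416) -> Output: (12, 26)

Answer: (12, 26)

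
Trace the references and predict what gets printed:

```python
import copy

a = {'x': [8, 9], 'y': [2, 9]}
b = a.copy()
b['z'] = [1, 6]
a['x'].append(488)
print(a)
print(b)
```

Key concept: shallow copy of dict with mutable values.
Step by step:
`a = {'x': [8, 9], 'y': [2, 9]}` → a = {'x': [8, 9], 'y': [2, 9]}
`b = a.copy()` → b = {'x': [8, 9], 'y': [2, 9]}
`b['z'] = [1, 6]` → b = {'x': [8, 9], 'y': [2, 9], 'z': [1, 6]}
`a['x'].append(488)` → a = {'x': [8, 9, 488], 'y': [2, 9]}; b = {'x': [8, 9, 488], 'y': [2, 9], 'z': [1, 6]}
`print(a)` → prints {'x': [8, 9, 488], 'y': [2, 9]}
`print(b)` → prints {'x': [8, 9, 488], 'y': [2, 9], 'z': [1, 6]}

Answer:
{'x': [8, 9, 488], 'y': [2, 9]}
{'x': [8, 9, 488], 'y': [2, 9], 'z': [1, 6]}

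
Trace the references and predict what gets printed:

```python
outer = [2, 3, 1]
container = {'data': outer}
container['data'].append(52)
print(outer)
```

Key concept: dict holds reference to list.
Step by step:
`outer = [2, 3, 1]` → outer = [2, 3, 1]
`container = {'data': outer}` → container = {'data': [2, 3, 1]}
`container['data'].append(52)` → outer = [2, 3, 1, 52]; container = {'data': [2, 3, 1, 52]}
`print(outer)` → prints [2, 3, 1, 52]

Answer: [2, 3, 1, 52]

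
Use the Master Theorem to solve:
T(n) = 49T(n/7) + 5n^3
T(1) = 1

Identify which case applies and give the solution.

a=49, b=7, f(n)=5n^3. log_7(49) = 2. Since c=3 > 2 and the regularity condition holds (49(n/7)^3 = (49/7^3)n^3 with 49/7^3 < 1), Case 3 applies: T(n) = Θ(f(n)) = O(n^3).

Answer: O(n^3) - Case 3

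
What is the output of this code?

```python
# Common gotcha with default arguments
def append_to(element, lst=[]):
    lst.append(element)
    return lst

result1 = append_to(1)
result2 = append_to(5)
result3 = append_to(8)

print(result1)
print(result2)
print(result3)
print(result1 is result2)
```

Key concept: mutable default argument gotcha.
Step by step:
`result1 = append_to(1)` → result1 = [1]
`result2 = append_to(5)` → result1 = [1, 5] (same object as result2); result2 = [1, 5] (same object as result1)
`result3 = append_to(8)` → result1 = [1, 5, 8] (same object as result2, result3); result2 = [1, 5, 8] (same object as result1, result3); result3 = [1, 5, 8] (same object as result1, result2)
`print(result1)` → prints [1, 5, 8]
`print(result2)` → prints [1, 5, 8]
`print(result3)` → prints [1, 5, 8]
`print(result1 is result2)` → prints True

Answer:
[1, 5, 8]
[1, 5, 8]
[1, 5, 8]
True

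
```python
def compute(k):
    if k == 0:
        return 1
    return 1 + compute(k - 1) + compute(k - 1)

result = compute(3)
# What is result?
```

compute(k) = 1 + 2·compute(k-1), compute(0)=1. Closed form: (1+1)·2^3 - 1 = 15.

Answer: 15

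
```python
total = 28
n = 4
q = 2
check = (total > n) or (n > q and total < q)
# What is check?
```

Trace:
`total = 28` → total = 28
`n = 4` → n = 4
`q = 2` → q = 2
`check = (total > n) or (n > q and total < q)` → check = True
So check = True

Answer: True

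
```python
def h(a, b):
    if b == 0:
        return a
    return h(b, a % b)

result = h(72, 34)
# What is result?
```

h(72, 34) -> h(34, 4) -> h(4, 2) -> h(2, 0) -> 2

Answer: 2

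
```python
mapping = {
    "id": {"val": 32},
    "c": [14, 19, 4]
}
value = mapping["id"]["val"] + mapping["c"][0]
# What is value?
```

Trace:
`mapping = { ...` → mapping = {'id': {'val': 32}, 'c': [14, 19, 4]}
`value = mapping["id"]["val"] + mapping["c"][0]` → value = 46
So value = 46

Answer: 46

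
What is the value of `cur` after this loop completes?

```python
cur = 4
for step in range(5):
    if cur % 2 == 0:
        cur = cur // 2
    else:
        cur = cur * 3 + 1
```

Collatz-style transformation from 4
`cur` takes the values: 4 → 2 → 1 → 4 → 2 → 1

Answer: 1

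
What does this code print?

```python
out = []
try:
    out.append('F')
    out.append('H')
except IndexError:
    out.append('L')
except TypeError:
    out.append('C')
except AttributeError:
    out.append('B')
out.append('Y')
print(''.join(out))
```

Execution trace: 'F' (try body) → 'H' (try body, no exception) → 'Y' (after the try/except). Output: FHY

Answer: FHY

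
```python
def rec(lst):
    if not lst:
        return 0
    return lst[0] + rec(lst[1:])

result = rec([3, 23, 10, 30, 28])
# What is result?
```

3 + 23 + 10 + 30 + 28 + 0 = 94

Answer: 94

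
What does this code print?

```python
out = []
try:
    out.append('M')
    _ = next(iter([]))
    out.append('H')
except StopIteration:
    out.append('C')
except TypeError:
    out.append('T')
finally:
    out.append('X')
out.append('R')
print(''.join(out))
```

Execution trace: 'M' (try body) → 'C' (except StopIteration) → 'X' (finally) → 'R' (after the try/except). Output: MCXR

Answer: MCXR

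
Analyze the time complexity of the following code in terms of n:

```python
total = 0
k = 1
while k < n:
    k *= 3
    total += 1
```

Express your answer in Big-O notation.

Each loop level contributes: log n. Multiplying the contributions gives O(log n).

Answer: O(log n)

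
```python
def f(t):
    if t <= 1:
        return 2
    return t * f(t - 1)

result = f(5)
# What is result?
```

f(5) = 5 * 4 * 3 * 2 * 2 = 240

Answer: 240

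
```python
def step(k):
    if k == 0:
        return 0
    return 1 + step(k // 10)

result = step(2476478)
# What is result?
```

Count of digits of 2476478: 7

Answer: 7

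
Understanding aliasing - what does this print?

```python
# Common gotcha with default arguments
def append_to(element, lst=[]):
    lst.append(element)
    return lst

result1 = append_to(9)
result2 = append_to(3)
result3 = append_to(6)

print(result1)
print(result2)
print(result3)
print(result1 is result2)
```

Key concept: mutable default argument gotcha.
Step by step:
`result1 = append_to(9)` → result1 = [9]
`result2 = append_to(3)` → result1 = [9, 3] (same object as result2); result2 = [9, 3] (same object as result1)
`result3 = append_to(6)` → result1 = [9, 3, 6] (same object as result2, result3); result2 = [9, 3, 6] (same object as result1, result3); result3 = [9, 3, 6] (same object as result1, result2)
`print(result1)` → prints [9, 3, 6]
`print(result2)` → prints [9, 3, 6]
`print(result3)` → prints [9, 3, 6]
`print(result1 is result2)` → prints True

Answer:
[9, 3, 6]
[9, 3, 6]
[9, 3, 6]
True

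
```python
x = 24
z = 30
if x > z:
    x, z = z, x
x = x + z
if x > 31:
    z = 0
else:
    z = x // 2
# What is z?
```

Trace:
`x = 24` → x = 24
`z = 30` → z = 30
`if x > z: ...` → x > z is False → no variable changes
`x = x + z` → x = 54
`if x > 31: ...` → x > 31 is True → z = 0
So z = 0

Answer: 0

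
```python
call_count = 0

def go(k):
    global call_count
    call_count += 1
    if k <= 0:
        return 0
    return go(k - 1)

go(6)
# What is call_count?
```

Linear recursion stepping by 1: 7 calls from k=6 down to ≤0.

Answer: 7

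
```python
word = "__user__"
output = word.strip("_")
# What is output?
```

Trace:
`word = "__user__"` → word = '__user__'
`output = word.strip("_")` → output = 'user'
So output = 'user'

Answer: 'user'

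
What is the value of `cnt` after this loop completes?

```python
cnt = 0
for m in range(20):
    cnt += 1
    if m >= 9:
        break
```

Loop breaks when m reaches 9, cnt is 10
`cnt` takes the values: 0 → 1 → 2 → 3 → 4 → 5 → 6 → 7 → 8 → 9 → 10

Answer: 10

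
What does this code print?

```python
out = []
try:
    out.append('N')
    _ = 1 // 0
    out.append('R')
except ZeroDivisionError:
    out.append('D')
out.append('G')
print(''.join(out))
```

Execution trace: 'N' (try body) → 'D' (except ZeroDivisionError) → 'G' (after the try/except). Output: NDG

Answer: NDG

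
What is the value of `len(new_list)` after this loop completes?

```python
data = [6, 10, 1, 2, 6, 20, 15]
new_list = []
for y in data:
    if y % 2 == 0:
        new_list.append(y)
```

Count even numbers in [6, 10, 1, 2, 6, 20, 15]
`new_list` takes the values: [] → [6] → [6, 10] → [6, 10, 2] → [6, 10, 2, 6] → [6, 10, 2, 6, 20]
So `len(new_list)` = 5

Answer: 5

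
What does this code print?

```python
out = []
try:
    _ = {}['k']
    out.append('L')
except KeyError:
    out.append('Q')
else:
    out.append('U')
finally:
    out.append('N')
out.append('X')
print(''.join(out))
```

Execution trace: 'Q' (except KeyError) → 'N' (finally) → 'X' (after the try/except). Output: QNX

Answer: QNX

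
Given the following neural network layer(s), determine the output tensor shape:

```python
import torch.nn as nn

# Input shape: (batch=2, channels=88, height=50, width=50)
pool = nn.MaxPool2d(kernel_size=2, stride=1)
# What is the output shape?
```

Input: (2, 88, 50, 50) -> Output: (2, 88, 49, 49)

Answer: (2, 88, 49, 49)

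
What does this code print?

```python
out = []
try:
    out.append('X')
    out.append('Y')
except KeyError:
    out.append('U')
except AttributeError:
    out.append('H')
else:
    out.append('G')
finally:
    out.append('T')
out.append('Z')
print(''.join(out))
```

Execution trace: 'X' (try body) → 'Y' (try body, no exception) → 'G' (else) → 'T' (finally) → 'Z' (after the try/except). Output: XYGTZ

Answer: XYGTZ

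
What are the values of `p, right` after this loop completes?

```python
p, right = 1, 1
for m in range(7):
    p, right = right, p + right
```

Fibonacci: after 7 iterations
`p, right` takes the values: (1, 1) → (1, 2) → (2, 3) → (3, 5) → (5, 8) → (8, 13) → (13, 21) → (21, 34)

Answer: 21, 34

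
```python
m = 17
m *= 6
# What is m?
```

Trace:
`m = 17` → m = 17
`m *= 6` → m = 102
So m = 102

Answer: 102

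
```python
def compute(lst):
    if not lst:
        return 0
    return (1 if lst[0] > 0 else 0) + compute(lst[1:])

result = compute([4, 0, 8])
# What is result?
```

Count of positive elements in [4, 0, 8] = 2

Answer: 2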